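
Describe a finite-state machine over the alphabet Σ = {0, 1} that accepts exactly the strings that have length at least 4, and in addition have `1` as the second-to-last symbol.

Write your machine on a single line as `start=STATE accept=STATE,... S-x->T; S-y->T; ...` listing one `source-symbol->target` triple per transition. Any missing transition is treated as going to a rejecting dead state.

Handle the two conditions separately and then intersect. One (6 states) tracks the input length, saturating at 5; the other (7 states) tracks the last 2 symbols read. Each combined state is a pair, one component from each; accept when both components accept. Minimizing collapses redundant product states.
A 6-state machine:
       0  1 
>  A   B  B 
   B   C  C 
   C   C  D 
   D   E  F 
 * E   C  D 
 * F   E  F 
(> = start, * = accepting)

start=A; accept=E,F; A-0->B; A-1->B; B-0->C; B-1->C; C-0->C; C-1->D; D-0->E; D-1->F; E-0->C; E-1->D; F-0->E; F-1->F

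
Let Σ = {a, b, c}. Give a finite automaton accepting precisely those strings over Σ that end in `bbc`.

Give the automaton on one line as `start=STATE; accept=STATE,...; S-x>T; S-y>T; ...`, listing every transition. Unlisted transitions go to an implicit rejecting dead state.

Let each state record the length of the longest suffix of the input read so far that is also a prefix of `bbc`. S1 means the last symbol is `b`; S2 means the last 2 symbols are `bb`; S3 means the last 3 symbols are `bbc`. Accept only at S3, where the string currently ends in `bbc`.
        a   b   c  
>  S0   S0  S1  S0 
   S1   S0  S2  S0 
   S2   S0  S2  S3 
 * S3   S0  S1  S0 
(> = start, * = accepting)

start=S0; accept=S3; S0-a>S0; S0-b>S1; S0-c>S0; S1-a>S0; S1-b>S2; S1-c>S0; S2-a>S0; S2-b>S2; S2-c>S3; S3-a>S0; S3-b>S1; S3-c>S0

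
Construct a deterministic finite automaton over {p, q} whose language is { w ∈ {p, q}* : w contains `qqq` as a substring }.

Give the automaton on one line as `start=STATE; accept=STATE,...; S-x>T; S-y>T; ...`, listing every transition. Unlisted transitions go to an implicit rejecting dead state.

Track how much of `qqq` has been matched so far: state s0 is no progress, s3 is the absorbing accept state reached once `qqq` has occurred. Intermediate states record partial matches; on a mismatch, fall back to the longest reusable overlap.
4 states suffice.
        p   q  
>  s0   s0  s1 
   s1   s0  s2 
   s2   s0  s3 
 * s3   s3  s3 
(> = start, * = accepting)

start=s0; accept=s3; s0-p>s0; s0-q>s1; s1-p>s0; s1-q>s2; s2-p>s0; s2-q>s3; s3-p>s3; s3-q>s3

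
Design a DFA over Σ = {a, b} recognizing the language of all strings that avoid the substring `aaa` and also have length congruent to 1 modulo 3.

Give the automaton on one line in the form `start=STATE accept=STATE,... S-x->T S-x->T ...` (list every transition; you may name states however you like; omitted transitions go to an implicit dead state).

start=q0 accept=q1,q2,q10 q0-a->q1 q0-b->q2 q1-a->q3 q1-b->q4 q2-a->q5 q2-b->q4 q3-a->q6 q3-b->q0 q4-a->q7 q4-b->q0 q5-a->q8 q5-b->q0 q6-a->q9 q6-b->q9 q7-a->q10 q7-b->q2 q8-a->q9 q8-b->q2 q9-a->q11 q9-b->q11 q10-a->q11 q10-b->q4 q11-a->q6 q11-b->q6

Handle the two conditions separately and then intersect. The first has 4 states tracking partial matches of the forbidden pattern `aaa`; the second has 3 states tracking the input length modulo 3. A product state is a pair (one from each), accepting exactly when both do.
With 12 states:
          a    b  
>  q0     q1   q2 
 * q1     q3   q4 
 * q2     q5   q4 
   q3     q6   q0 
   q4     q7   q0 
   q5     q8   q0 
   q6     q9   q9 
   q7    q10   q2 
   q8     q9   q2 
   q9    q11  q11 
 * q10   q11   q4 
   q11    q6   q6 
(> = start, * = accepting)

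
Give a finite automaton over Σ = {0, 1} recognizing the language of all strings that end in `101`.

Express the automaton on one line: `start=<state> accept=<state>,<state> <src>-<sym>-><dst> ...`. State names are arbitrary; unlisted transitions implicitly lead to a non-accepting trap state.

Let each state record the length of the longest suffix of the input read so far that is also a prefix of `101`. S1 means the last symbol is `1`; S2 means the last 2 symbols are `10`; S3 means the last 3 symbols are `101`. Accept only at S3, where the string currently ends in `101`.
        0   1  
>  S0   S0  S1 
   S1   S2  S1 
   S2   S0  S3 
 * S3   S2  S1 
(> = start, * = accepting)

start=S0 accept=S3 S0-0->S0 S0-1->S1 S1-0->S2 S1-1->S1 S2-0->S0 S2-1->S3 S3-0->S2 S3-1->S1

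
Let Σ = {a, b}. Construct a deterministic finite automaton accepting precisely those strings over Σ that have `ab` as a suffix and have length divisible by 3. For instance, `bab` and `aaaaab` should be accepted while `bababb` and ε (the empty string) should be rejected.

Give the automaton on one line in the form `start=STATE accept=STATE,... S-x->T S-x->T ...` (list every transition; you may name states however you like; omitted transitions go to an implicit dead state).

start=q0 accept=q4 q0-a->q1 q0-b->q1 q1-a->q2 q1-b->q3 q2-a->q0 q2-b->q4 q3-a->q0 q3-b->q0 q4-a->q1 q4-b->q1

Build one automaton per condition and run them in lockstep. One (3 states) tracks how much of the suffix `ab` has currently been matched; the other (3 states) tracks the input length modulo 3. Each combined state is a pair, one component from each; accept when both components accept. After merging equivalent states the machine shrinks.
With 5 states:
        a   b  
>  q0   q1  q1 
   q1   q2  q3 
   q2   q0  q4 
   q3   q0  q0 
 * q4   q1  q1 
(> = start, * = accepting)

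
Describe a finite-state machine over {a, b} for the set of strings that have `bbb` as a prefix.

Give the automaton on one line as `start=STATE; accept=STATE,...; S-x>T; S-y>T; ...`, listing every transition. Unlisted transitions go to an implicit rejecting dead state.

Check the first 3 symbols one by one: q0 through q2 record how many have matched `bbb` so far; any wrong symbol goes to the dead state q4. After all 3 match we enter the accepting sink q3.
        a   b  
>  q0   q4  q1 
   q1   q4  q2 
   q2   q4  q3 
 * q3   q3  q3 
   q4   q4  q4 
(> = start, * = accepting)

start=q0; accept=q3; q0-a>q4; q0-b>q1; q1-a>q4; q1-b>q2; q2-a>q4; q2-b>q3; q3-a>q3; q3-b>q3; q4-a>q4; q4-b>q4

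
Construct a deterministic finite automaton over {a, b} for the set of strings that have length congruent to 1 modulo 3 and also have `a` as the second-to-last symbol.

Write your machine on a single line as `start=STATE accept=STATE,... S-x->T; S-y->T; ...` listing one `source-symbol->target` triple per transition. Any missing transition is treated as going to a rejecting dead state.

Run two small machines in parallel and take their product. One (3 states) tracks the input length modulo 3; the other (7 states) tracks the last 2 symbols read. Each combined state is a pair, one component from each; accept when both components accept.
A 15-state machine:
          a    b  
>  s0     s1   s2 
   s1     s3   s4 
   s2     s5   s6 
   s3     s7   s8 
   s4     s9  s10 
   s5     s7   s8 
   s6     s9  s10 
   s7    s11  s12 
   s8    s13  s14 
   s9    s11  s12 
   s10   s13  s14 
 * s11    s3   s4 
 * s12    s5   s6 
   s13    s3   s4 
   s14    s5   s6 
(> = start, * = accepting)

start=s0; accept=s11,s12; s0-a->s1; s0-b->s2; s1-a->s3; s1-b->s4; s2-a->s5; s2-b->s6; s3-a->s7; s3-b->s8; s4-a->s9; s4-b->s10; s5-a->s7; s5-b->s8; s6-a->s9; s6-b->s10; s7-a->s11; s7-b->s12; s8-a->s13; s8-b->s14; s9-a->s11; s9-b->s12; s10-a->s13; s10-b->s14; s11-a->s3; s11-b->s4; s12-a->s5; s12-b->s6; s13-a->s3; s13-b->s4; s14-a->s5; s14-b->s6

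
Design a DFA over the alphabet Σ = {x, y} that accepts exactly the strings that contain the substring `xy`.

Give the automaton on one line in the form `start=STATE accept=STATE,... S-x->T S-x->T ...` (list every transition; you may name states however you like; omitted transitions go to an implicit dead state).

start=A accept=C A-x->B A-y->A B-x->B B-y->C C-x->C C-y->C

States A..B record the length of the longest prefix of `xy` that matches the current input suffix. Reaching C means `xy` has been seen, and we stay there forever. Accept from C.
3 states suffice.
       x  y 
>  A   B  A 
   B   B  C 
 * C   C  C 
(> = start, * = accepting)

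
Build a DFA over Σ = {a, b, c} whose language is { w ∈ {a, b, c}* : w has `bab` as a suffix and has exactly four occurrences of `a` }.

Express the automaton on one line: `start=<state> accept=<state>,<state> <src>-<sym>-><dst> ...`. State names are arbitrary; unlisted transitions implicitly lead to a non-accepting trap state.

Build one automaton per condition and run them in lockstep. The first has 4 states tracking how much of the suffix `bab` has currently been matched; the second has 6 states tracking the count of `a`s, saturating at 5. A product state is a pair (one from each), accepting exactly when both do.
          a    b    c  
>  S0     S1   S2   S0 
   S1     S3   S4   S1 
   S2     S5   S2   S0 
   S3     S6   S7   S3 
   S4     S8   S4   S1 
   S5     S3   S9   S1 
   S6    S10  S11   S6 
   S7    S12   S7   S3 
   S8     S6  S13   S3 
   S9     S8   S4   S1 
   S10   S14  S15  S10 
   S11   S16  S11   S6 
   S12   S10  S17   S6 
   S13   S12   S7   S3 
   S14   S14  S18  S14 
   S15   S19  S15  S10 
   S16   S14  S20  S10 
   S17   S16  S11   S6 
   S18   S19  S18  S14 
   S19   S14  S21  S14 
 * S20   S19  S15  S10 
   S21   S19  S18  S14 
(> = start, * = accepting)

start=S0 accept=S20 S0-a->S1 S0-b->S2 S0-c->S0 S1-a->S3 S1-b->S4 S1-c->S1 S2-a->S5 S2-b->S2 S2-c->S0 S3-a->S6 S3-b->S7 S3-c->S3 S4-a->S8 S4-b->S4 S4-c->S1 S5-a->S3 S5-b->S9 S5-c->S1 S6-a->S10 S6-b->S11 S6-c->S6 S7-a->S12 S7-b->S7 S7-c->S3 S8-a->S6 S8-b->S13 S8-c->S3 S9-a->S8 S9-b->S4 S9-c->S1 S10-a->S14 S10-b->S15 S10-c->S10 S11-a->S16 S11-b->S11 S11-c->S6 S12-a->S10 S12-b->S17 S12-c->S6 S13-a->S12 S13-b->S7 S13-c->S3 S14-a->S14 S14-b->S18 S14-c->S14 S15-a->S19 S15-b->S15 S15-c->S10 S16-a->S14 S16-b->S20 S16-c->S10 S17-a->S16 S17-b->S11 S17-c->S6 S18-a->S19 S18-b->S18 S18-c->S14 S19-a->S14 S19-b->S21 S19-c->S14 S20-a->S19 S20-b->S15 S20-c->S10 S21-a->S19 S21-b->S18 S21-c->S14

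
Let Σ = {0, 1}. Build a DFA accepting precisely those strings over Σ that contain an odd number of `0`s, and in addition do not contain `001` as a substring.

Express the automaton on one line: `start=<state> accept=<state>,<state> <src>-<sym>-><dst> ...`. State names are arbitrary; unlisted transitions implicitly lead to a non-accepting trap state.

start=S0 accept=S1,S3,S4 S0-0->S1 S0-1->S0 S1-0->S2 S1-1->S3 S2-0->S4 S2-1->S5 S3-0->S6 S3-1->S3 S4-0->S2 S4-1->S5 S5-0->S5 S5-1->S5 S6-0->S4 S6-1->S0

Build one automaton per condition and run them in lockstep. One (2 states) tracks the count of `0`s modulo 2; the other (4 states) tracks partial matches of the forbidden pattern `001`. Each combined state is a pair, one component from each; accept when both components accept. After merging equivalent states the machine shrinks.
        0   1  
>  S0   S1  S0 
 * S1   S2  S3 
   S2   S4  S5 
 * S3   S6  S3 
 * S4   S2  S5 
   S5   S5  S5 
   S6   S4  S0 
(> = start, * = accepting)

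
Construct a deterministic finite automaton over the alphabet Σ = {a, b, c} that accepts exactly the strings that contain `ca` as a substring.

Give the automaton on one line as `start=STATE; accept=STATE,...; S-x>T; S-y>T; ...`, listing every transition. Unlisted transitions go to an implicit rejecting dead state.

Track how much of `ca` has been matched so far: state q0 is no progress, q2 is the absorbing accept state reached once `ca` has occurred. Intermediate states record partial matches; on a mismatch, fall back to the longest reusable overlap.
With 3 states:
        a   b   c  
>  q0   q0  q0  q1 
   q1   q2  q0  q1 
 * q2   q2  q2  q2 
(> = start, * = accepting)

start=q0; accept=q2; q0-a>q0; q0-b>q0; q0-c>q1; q1-a>q2; q1-b>q0; q1-c>q1; q2-a>q2; q2-b>q2; q2-c>q2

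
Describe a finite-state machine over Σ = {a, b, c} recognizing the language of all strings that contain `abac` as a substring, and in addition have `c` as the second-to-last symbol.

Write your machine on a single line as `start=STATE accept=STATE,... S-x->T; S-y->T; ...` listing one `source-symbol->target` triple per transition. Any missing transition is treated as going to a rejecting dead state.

Run two small machines in parallel and take their product. The first has 5 states tracking whether and how much of `abac` has been seen; the second has 13 states tracking the last 2 symbols read. A product state is a pair (one from each), accepting exactly when both do. After merging equivalent states the machine shrinks.
With 8 states:
        a   b   c  
>  S0   S1  S0  S0 
   S1   S1  S2  S0 
   S2   S3  S0  S0 
   S3   S1  S2  S4 
   S4   S5  S5  S6 
 * S5   S7  S7  S4 
 * S6   S5  S5  S6 
   S7   S7  S7  S4 
(> = start, * = accepting)

start=S0; accept=S5,S6; S0-a->S1; S0-b->S0; S0-c->S0; S1-a->S1; S1-b->S2; S1-c->S0; S2-a->S3; S2-b->S0; S2-c->S0; S3-a->S1; S3-b->S2; S3-c->S4; S4-a->S5; S4-b->S5; S4-c->S6; S5-a->S7; S5-b->S7; S5-c->S4; S6-a->S5; S6-b->S5; S6-c->S6; S7-a->S7; S7-b->S7; S7-c->S4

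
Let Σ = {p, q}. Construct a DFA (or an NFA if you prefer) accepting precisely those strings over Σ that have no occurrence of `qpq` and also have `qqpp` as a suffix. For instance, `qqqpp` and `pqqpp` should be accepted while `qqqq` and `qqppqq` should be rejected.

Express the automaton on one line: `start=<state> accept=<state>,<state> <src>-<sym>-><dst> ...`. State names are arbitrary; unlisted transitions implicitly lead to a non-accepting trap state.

Handle the two conditions separately and then intersect. The first has 4 states tracking partial matches of the forbidden pattern `qpq`; the second has 5 states tracking how much of the suffix `qqpp` has currently been matched. A product state is a pair (one from each), accepting exactly when both do. After merging equivalent states the machine shrinks.
A 7-state machine:
       p  q 
>  A   A  B 
   B   C  D 
   C   A  E 
   D   F  D 
   E   E  E 
   F   G  E 
 * G   A  B 
(> = start, * = accepting)

start=A accept=G A-p->A A-q->B B-p->C B-q->D C-p->A C-q->E D-p->F D-q->D E-p->E E-q->E F-p->G F-q->E G-p->A G-q->B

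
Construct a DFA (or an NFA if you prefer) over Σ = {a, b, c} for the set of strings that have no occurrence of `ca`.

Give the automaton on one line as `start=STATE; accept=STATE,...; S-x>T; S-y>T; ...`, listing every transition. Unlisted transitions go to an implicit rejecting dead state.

Track partial matches of the forbidden pattern `ca`. State S2 is a dead state reached once `ca` has occurred; every other state accepts. S0 means no part of `ca` is currently matched.
With 3 states:
        a   b   c  
>* S0   S0  S0  S1 
 * S1   S2  S0  S1 
   S2   S2  S2  S2 
(> = start, * = accepting)

start=S0; accept=S0,S1; S0-a>S0; S0-b>S0; S0-c>S1; S1-a>S2; S1-b>S0; S1-c>S1; S2-a>S2; S2-b>S2; S2-c>S2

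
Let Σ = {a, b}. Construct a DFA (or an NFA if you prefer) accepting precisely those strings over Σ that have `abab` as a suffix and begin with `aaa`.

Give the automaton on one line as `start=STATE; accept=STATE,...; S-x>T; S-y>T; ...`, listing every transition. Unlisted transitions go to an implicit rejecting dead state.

Build one automaton per condition and run them in lockstep. The first has 5 states tracking how much of the suffix `abab` has currently been matched; the second has 5 states tracking whether the input so far still matches the prefix `aaa`. A product state is a pair (one from each), accepting exactly when both do.
A 13-state machine:
          a    b  
>  q0     q1   q2 
   q1     q3   q4 
   q2     q5   q2 
   q3     q6   q4 
   q4     q7   q2 
   q5     q5   q4 
   q6     q6   q8 
   q7     q5   q9 
   q8    q10  q11 
   q9     q7   q2 
   q10    q6  q12 
   q11    q6  q11 
 * q12   q10  q11 
(> = start, * = accepting)

start=q0; accept=q12; q0-a>q1; q0-b>q2; q1-a>q3; q1-b>q4; q2-a>q5; q2-b>q2; q3-a>q6; q3-b>q4; q4-a>q7; q4-b>q2; q5-a>q5; q5-b>q4; q6-a>q6; q6-b>q8; q7-a>q5; q7-b>q9; q8-a>q10; q8-b>q11; q9-a>q7; q9-b>q2; q10-a>q6; q10-b>q12; q11-a>q6; q11-b>q11; q12-a>q10; q12-b>q11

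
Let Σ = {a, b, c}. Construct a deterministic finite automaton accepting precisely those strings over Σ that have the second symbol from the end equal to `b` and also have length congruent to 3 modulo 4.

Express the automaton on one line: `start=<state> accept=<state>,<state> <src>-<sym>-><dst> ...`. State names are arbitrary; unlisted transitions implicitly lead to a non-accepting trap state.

start=S0 accept=S5 S0-a->S1 S0-b->S1 S0-c->S1 S1-a->S2 S1-b->S3 S1-c->S2 S2-a->S4 S2-b->S4 S2-c->S4 S3-a->S5 S3-b->S5 S3-c->S5 S4-a->S0 S4-b->S0 S4-c->S0 S5-a->S0 S5-b->S0 S5-c->S0

Run two small machines in parallel and take their product. One (13 states) tracks the last 2 symbols read; the other (4 states) tracks the input length modulo 4. Each combined state is a pair, one component from each; accept when both components accept. After merging equivalent states the machine shrinks.
With 6 states:
        a   b   c  
>  S0   S1  S1  S1 
   S1   S2  S3  S2 
   S2   S4  S4  S4 
   S3   S5  S5  S5 
   S4   S0  S0  S0 
 * S5   S0  S0  S0 
(> = start, * = accepting)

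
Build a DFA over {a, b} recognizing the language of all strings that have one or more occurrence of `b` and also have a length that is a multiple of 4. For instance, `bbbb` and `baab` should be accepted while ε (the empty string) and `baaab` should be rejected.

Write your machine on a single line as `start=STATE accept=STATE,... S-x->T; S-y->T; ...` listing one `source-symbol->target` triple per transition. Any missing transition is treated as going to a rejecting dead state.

Handle the two conditions separately and then intersect. One (3 states) tracks the count of `b`s, saturating at 2; the other (4 states) tracks the input length modulo 4. Each combined state is a pair, one component from each; accept when both components accept.
12 states suffice.
          a    b  
>  s0     s1   s2 
   s1     s3   s4 
   s2     s4   s5 
   s3     s6   s7 
   s4     s7   s8 
   s5     s8   s8 
   s6     s0   s9 
   s7     s9  s10 
   s8    s10  s10 
 * s9     s2  s11 
 * s10   s11  s11 
   s11    s5   s5 
(> = start, * = accepting)

start=s0; accept=s9,s10; s0-a->s1; s0-b->s2; s1-a->s3; s1-b->s4; s2-a->s4; s2-b->s5; s3-a->s6; s3-b->s7; s4-a->s7; s4-b->s8; s5-a->s8; s5-b->s8; s6-a->s0; s6-b->s9; s7-a->s9; s7-b->s10; s8-a->s10; s8-b->s10; s9-a->s2; s9-b->s11; s10-a->s11; s10-b->s11; s11-a->s5; s11-b->s5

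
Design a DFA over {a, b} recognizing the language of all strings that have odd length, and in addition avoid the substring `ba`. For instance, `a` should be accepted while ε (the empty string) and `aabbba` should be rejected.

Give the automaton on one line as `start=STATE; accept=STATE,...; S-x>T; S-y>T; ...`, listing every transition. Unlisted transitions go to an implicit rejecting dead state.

Build one automaton per condition and run them in lockstep. One (2 states) tracks the input length modulo 2; the other (3 states) tracks partial matches of the forbidden pattern `ba`. Each combined state is a pair, one component from each; accept when both components accept. Minimizing collapses redundant product states.
A 5-state machine:
        a   b  
>  S0   S1  S2 
 * S1   S0  S3 
 * S2   S4  S3 
   S3   S4  S2 
   S4   S4  S4 
(> = start, * = accepting)

start=S0; accept=S1,S2; S0-a>S1; S0-b>S2; S1-a>S0; S1-b>S3; S2-a>S4; S2-b>S3; S3-a>S4; S3-b>S2; S4-a>S4; S4-b>S4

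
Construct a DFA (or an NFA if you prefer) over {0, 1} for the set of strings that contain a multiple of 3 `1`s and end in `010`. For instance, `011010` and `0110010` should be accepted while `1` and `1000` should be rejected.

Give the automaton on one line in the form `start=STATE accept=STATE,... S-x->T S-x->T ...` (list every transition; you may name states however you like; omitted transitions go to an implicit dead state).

Run two small machines in parallel and take their product. The first has 3 states tracking the count of `1`s modulo 3; the second has 4 states tracking how much of the suffix `010` has currently been matched. A product state is a pair (one from each), accepting exactly when both do.
With 12 states:
          0    1  
>  S0     S1   S2 
   S1     S1   S3 
   S2     S4   S5 
   S3     S6   S5 
   S4     S4   S7 
   S5     S8   S0 
   S6     S4   S7 
   S7     S9   S0 
   S8     S8  S10 
   S9     S8  S10 
   S10   S11   S2 
 * S11    S1   S3 
(> = start, * = accepting)

start=S0 accept=S11 S0-0->S1 S0-1->S2 S1-0->S1 S1-1->S3 S2-0->S4 S2-1->S5 S3-0->S6 S3-1->S5 S4-0->S4 S4-1->S7 S5-0->S8 S5-1->S0 S6-0->S4 S6-1->S7 S7-0->S9 S7-1->S0 S8-0->S8 S8-1->S10 S9-0->S8 S9-1->S10 S10-0->S11 S10-1->S2 S11-0->S1 S11-1->S3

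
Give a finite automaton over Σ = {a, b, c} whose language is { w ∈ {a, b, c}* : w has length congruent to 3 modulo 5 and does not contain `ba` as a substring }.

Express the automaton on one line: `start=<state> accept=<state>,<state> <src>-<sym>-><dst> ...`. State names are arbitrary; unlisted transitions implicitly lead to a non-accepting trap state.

Run two small machines in parallel and take their product. One (5 states) tracks the input length modulo 5; the other (3 states) tracks partial matches of the forbidden pattern `ba`. Each combined state is a pair, one component from each; accept when both components accept. Minimizing collapses redundant product states.
With 11 states:
          a    b    c  
>  s0     s1   s2   s1 
   s1     s3   s4   s3 
   s2     s5   s4   s3 
   s3     s6   s7   s6 
   s4     s5   s7   s6 
   s5     s5   s5   s5 
 * s6     s8   s9   s8 
 * s7     s5   s9   s8 
   s8     s0  s10   s0 
   s9     s5  s10   s0 
   s10    s5   s2   s1 
(> = start, * = accepting)

start=s0 accept=s6,s7 s0-a->s1 s0-b->s2 s0-c->s1 s1-a->s3 s1-b->s4 s1-c->s3 s2-a->s5 s2-b->s4 s2-c->s3 s3-a->s6 s3-b->s7 s3-c->s6 s4-a->s5 s4-b->s7 s4-c->s6 s5-a->s5 s5-b->s5 s5-c->s5 s6-a->s8 s6-b->s9 s6-c->s8 s7-a->s5 s7-b->s9 s7-c->s8 s8-a->s0 s8-b->s10 s8-c->s0 s9-a->s5 s9-b->s10 s9-c->s0 s10-a->s5 s10-b->s2 s10-c->s1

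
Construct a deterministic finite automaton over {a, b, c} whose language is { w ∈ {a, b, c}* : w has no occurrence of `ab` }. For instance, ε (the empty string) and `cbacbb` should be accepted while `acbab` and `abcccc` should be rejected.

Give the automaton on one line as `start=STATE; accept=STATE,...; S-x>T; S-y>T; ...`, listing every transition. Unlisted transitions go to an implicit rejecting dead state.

start=s0; accept=s0,s1; s0-a>s1; s0-b>s0; s0-c>s0; s1-a>s1; s1-b>s2; s1-c>s0; s2-a>s2; s2-b>s2; s2-c>s2

Track partial matches of the forbidden pattern `ab`. State s2 is a dead state reached once `ab` has occurred; every other state accepts. s0 means no part of `ab` is currently matched.
        a   b   c  
>* s0   s1  s0  s0 
 * s1   s1  s2  s0 
   s2   s2  s2  s2 
(> = start, * = accepting)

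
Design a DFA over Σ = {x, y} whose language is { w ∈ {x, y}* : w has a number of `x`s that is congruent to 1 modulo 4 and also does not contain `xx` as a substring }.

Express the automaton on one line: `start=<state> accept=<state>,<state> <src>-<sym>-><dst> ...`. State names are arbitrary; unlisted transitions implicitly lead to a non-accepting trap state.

Run two small machines in parallel and take their product. The first has 4 states tracking the count of `x`s modulo 4; the second has 3 states tracking partial matches of the forbidden pattern `xx`. A product state is a pair (one from each), accepting exactly when both do.
A 12-state machine:
          x    y  
>  q0     q1   q0 
 * q1     q2   q3 
   q2     q4   q2 
 * q3     q5   q3 
   q4     q6   q4 
   q5     q4   q7 
   q6     q8   q6 
   q7     q9   q7 
   q8     q2   q8 
   q9     q6  q10 
   q10   q11  q10 
   q11    q8   q0 
(> = start, * = accepting)

start=q0 accept=q1,q3 q0-x->q1 q0-y->q0 q1-x->q2 q1-y->q3 q2-x->q4 q2-y->q2 q3-x->q5 q3-y->q3 q4-x->q6 q4-y->q4 q5-x->q4 q5-y->q7 q6-x->q8 q6-y->q6 q7-x->q9 q7-y->q7 q8-x->q2 q8-y->q8 q9-x->q6 q9-y->q10 q10-x->q11 q10-y->q10 q11-x->q8 q11-y->q0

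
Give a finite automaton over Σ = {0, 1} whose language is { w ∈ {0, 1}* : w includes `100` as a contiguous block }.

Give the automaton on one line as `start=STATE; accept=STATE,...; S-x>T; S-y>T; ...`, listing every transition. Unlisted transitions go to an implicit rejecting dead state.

States A..C record the length of the longest prefix of `100` that matches the current input suffix. Reaching D means `100` has been seen, and we stay there forever. Accept from D.
A 4-state machine:
       0  1 
>  A   A  B 
   B   C  B 
   C   D  B 
 * D   D  D 
(> = start, * = accepting)

start=A; accept=D; A-0>A; A-1>B; B-0>C; B-1>B; C-0>D; C-1>B; D-0>D; D-1>D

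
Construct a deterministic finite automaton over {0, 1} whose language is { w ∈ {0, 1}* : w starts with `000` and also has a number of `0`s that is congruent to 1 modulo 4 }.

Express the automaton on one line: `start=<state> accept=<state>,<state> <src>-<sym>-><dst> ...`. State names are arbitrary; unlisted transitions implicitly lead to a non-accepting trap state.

Build one automaton per condition and run them in lockstep. One (5 states) tracks whether the input so far still matches the prefix `000`; the other (4 states) tracks the count of `0`s modulo 4. Each combined state is a pair, one component from each; accept when both components accept. Equivalent product states are then merged.
8 states suffice.
        0   1  
>  q0   q1  q2 
   q1   q3  q2 
   q2   q2  q2 
   q3   q4  q2 
   q4   q5  q4 
   q5   q6  q5 
 * q6   q7  q6 
   q7   q4  q7 
(> = start, * = accepting)

start=q0 accept=q6 q0-0->q1 q0-1->q2 q1-0->q3 q1-1->q2 q2-0->q2 q2-1->q2 q3-0->q4 q3-1->q2 q4-0->q5 q4-1->q4 q5-0->q6 q5-1->q5 q6-0->q7 q6-1->q6 q7-0->q4 q7-1->q7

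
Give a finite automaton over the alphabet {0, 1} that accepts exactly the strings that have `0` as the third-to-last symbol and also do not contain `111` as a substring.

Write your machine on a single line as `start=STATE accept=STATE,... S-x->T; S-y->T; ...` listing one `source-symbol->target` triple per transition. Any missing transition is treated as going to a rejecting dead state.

start=q0; accept=q6,q7,q8,q9; q0-0->q1; q0-1->q2; q1-0->q3; q1-1->q4; q2-0->q1; q2-1->q5; q3-0->q6; q3-1->q7; q4-0->q8; q4-1->q9; q5-0->q1; q5-1->q10; q6-0->q6; q6-1->q7; q7-0->q8; q7-1->q9; q8-0->q3; q8-1->q4; q9-0->q1; q9-1->q10; q10-0->q10; q10-1->q10

Handle the two conditions separately and then intersect. The first has 15 states tracking the last 3 symbols read; the second has 4 states tracking partial matches of the forbidden pattern `111`. A product state is a pair (one from each), accepting exactly when both do. Minimizing collapses redundant product states.
11 states suffice.
          0    1  
>  q0     q1   q2 
   q1     q3   q4 
   q2     q1   q5 
   q3     q6   q7 
   q4     q8   q9 
   q5     q1  q10 
 * q6     q6   q7 
 * q7     q8   q9 
 * q8     q3   q4 
 * q9     q1  q10 
   q10   q10  q10 
(> = start, * = accepting)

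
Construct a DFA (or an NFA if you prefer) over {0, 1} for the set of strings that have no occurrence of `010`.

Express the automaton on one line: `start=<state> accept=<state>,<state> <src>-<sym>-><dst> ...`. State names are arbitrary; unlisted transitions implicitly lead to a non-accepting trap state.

Track partial matches of the forbidden pattern `010`. State S3 is a dead state reached once `010` has occurred; every other state accepts. S0 means no part of `010` is currently matched.
A 4-state machine:
        0   1  
>* S0   S1  S0 
 * S1   S1  S2 
 * S2   S3  S0 
   S3   S3  S3 
(> = start, * = accepting)

start=S0 accept=S0,S1,S2 S0-0->S1 S0-1->S0 S1-0->S1 S1-1->S2 S2-0->S3 S2-1->S0 S3-0->S3 S3-1->S3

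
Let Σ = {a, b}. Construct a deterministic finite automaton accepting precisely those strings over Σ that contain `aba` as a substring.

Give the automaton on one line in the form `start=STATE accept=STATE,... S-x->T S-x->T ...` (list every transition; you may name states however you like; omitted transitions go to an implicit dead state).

start=S0 accept=S3 S0-a->S1 S0-b->S0 S1-a->S1 S1-b->S2 S2-a->S3 S2-b->S0 S3-a->S3 S3-b->S3

Track how much of `aba` has been matched so far: state S0 is no progress, S3 is the absorbing accept state reached once `aba` has occurred. Intermediate states record partial matches; on a mismatch, fall back to the longest reusable overlap.
4 states suffice.
        a   b  
>  S0   S1  S0 
   S1   S1  S2 
   S2   S3  S0 
 * S3   S3  S3 
(> = start, * = accepting)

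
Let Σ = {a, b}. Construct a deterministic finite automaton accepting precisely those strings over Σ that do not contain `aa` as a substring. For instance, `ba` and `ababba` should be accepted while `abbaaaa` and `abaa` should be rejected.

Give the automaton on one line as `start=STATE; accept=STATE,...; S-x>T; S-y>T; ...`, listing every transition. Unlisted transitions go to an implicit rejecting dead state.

Track partial matches of the forbidden pattern `aa`. State S2 is a dead state reached once `aa` has occurred; every other state accepts. S0 means no part of `aa` is currently matched.
3 states suffice.
        a   b  
>* S0   S1  S0 
 * S1   S2  S0 
   S2   S2  S2 
(> = start, * = accepting)

start=S0; accept=S0,S1; S0-a>S1; S0-b>S0; S1-a>S2; S1-b>S0; S2-a>S2; S2-b>S2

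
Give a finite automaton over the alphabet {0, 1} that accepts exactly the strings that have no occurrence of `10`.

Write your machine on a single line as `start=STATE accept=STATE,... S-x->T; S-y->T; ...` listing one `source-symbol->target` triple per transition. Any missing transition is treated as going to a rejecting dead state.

start=q0; accept=q0,q1; q0-0->q0; q0-1->q1; q1-0->q2; q1-1->q1; q2-0->q2; q2-1->q2

This is the complement of 'contains `10`'. Use the same substring-matching states — q0 through q2 holding how much of `10` has just been matched — but flip the accepting set: everything except the trap q2 accepts.
A 3-state machine:
        0   1  
>* q0   q0  q1 
 * q1   q2  q1 
   q2   q2  q2 
(> = start, * = accepting)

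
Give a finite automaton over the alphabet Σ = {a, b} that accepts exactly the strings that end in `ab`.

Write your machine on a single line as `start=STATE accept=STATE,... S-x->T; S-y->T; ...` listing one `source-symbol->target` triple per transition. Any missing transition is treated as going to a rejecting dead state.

start=q0; accept=q2; q0-a->q1; q0-b->q0; q1-a->q1; q1-b->q2; q2-a->q1; q2-b->q0

Let each state record the length of the longest suffix of the input read so far that is also a prefix of `ab`. q1 means the last symbol is `a`; q2 means the last 2 symbols are `ab`. Accept only at q2, where the string currently ends in `ab`.
3 states suffice.
        a   b  
>  q0   q1  q0 
   q1   q1  q2 
 * q2   q1  q0 
(> = start, * = accepting)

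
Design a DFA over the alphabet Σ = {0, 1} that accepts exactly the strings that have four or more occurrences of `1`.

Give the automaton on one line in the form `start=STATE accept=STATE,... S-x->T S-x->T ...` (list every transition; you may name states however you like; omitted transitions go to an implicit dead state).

start=q0 accept=q4,q5 q0-0->q0 q0-1->q1 q1-0->q1 q1-1->q2 q2-0->q2 q2-1->q3 q3-0->q3 q3-1->q4 q4-0->q4 q4-1->q5 q5-0->q5 q5-1->q5

Only the number of `1`s matters, and only up to 5. Make a chain q0 → q1 → q2 → q3 → q4 → q5 advanced by each `1` (with q5 absorbing); every other symbol self-loops. The accepting set is {q4, q5}.
With 6 states:
        0   1  
>  q0   q0  q1 
   q1   q1  q2 
   q2   q2  q3 
   q3   q3  q4 
 * q4   q4  q5 
 * q5   q5  q5 
(> = start, * = accepting)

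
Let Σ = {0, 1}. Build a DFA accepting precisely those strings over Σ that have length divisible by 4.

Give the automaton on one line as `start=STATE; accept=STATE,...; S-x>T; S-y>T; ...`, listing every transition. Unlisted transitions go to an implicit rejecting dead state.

Count input length modulo 4: every symbol advances one step around the cycle q0 → q1 → q2 → q3 → q0. Accept at q0.
        0   1  
>* q0   q1  q1 
   q1   q2  q2 
   q2   q3  q3 
   q3   q0  q0 
(> = start, * = accepting)

start=q0; accept=q0; q0-0>q1; q0-1>q1; q1-0>q2; q1-1>q2; q2-0>q3; q2-1>q3; q3-0>q0; q3-1>q0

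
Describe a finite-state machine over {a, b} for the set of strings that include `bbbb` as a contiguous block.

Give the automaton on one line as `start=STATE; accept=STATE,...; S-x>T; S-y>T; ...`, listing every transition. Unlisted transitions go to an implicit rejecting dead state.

States s0..s3 record the length of the longest prefix of `bbbb` that matches the current input suffix. Reaching s4 means `bbbb` has been seen, and we stay there forever. Accept from s4.
5 states suffice.
        a   b  
>  s0   s0  s1 
   s1   s0  s2 
   s2   s0  s3 
   s3   s0  s4 
 * s4   s4  s4 
(> = start, * = accepting)

start=s0; accept=s4; s0-a>s0; s0-b>s1; s1-a>s0; s1-b>s2; s2-a>s0; s2-b>s3; s3-a>s0; s3-b>s4; s4-a>s4; s4-b>s4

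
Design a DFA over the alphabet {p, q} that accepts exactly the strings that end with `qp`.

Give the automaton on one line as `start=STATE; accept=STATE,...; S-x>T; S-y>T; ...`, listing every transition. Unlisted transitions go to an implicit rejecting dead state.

start=S0; accept=S2; S0-p>S0; S0-q>S1; S1-p>S2; S1-q>S1; S2-p>S0; S2-q>S1

Let each state record the length of the longest suffix of the input read so far that is also a prefix of `qp`. S1 means the last symbol is `q`; S2 means the last 2 symbols are `qp`. Accept only at S2, where the string currently ends in `qp`.
        p   q  
>  S0   S0  S1 
   S1   S2  S1 
 * S2   S0  S1 
(> = start, * = accepting)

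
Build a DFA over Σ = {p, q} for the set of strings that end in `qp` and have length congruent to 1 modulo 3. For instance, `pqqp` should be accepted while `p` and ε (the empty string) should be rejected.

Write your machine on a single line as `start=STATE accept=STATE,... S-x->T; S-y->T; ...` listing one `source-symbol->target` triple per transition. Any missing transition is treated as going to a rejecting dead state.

Handle the two conditions separately and then intersect. One (3 states) tracks how much of the suffix `qp` has currently been matched; the other (3 states) tracks the input length modulo 3. Each combined state is a pair, one component from each; accept when both components accept. After merging equivalent states the machine shrinks.
A 5-state machine:
        p   q  
>  S0   S1  S1 
   S1   S2  S2 
   S2   S0  S3 
   S3   S4  S1 
 * S4   S2  S2 
(> = start, * = accepting)

start=S0; accept=S4; S0-p->S1; S0-q->S1; S1-p->S2; S1-q->S2; S2-p->S0; S2-q->S3; S3-p->S4; S3-q->S1; S4-p->S2; S4-q->S2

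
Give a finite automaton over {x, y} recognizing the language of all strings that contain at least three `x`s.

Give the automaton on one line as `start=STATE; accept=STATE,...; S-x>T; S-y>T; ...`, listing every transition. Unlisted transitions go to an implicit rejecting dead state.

start=q0; accept=q3,q4; q0-x>q1; q0-y>q0; q1-x>q2; q1-y>q1; q2-x>q3; q2-y>q2; q3-x>q4; q3-y>q3; q4-x>q4; q4-y>q4

Count `x`s, saturating at 4: states q0 through q3 mean 0 through 3 `x`s seen; q4 means more than 3. Each `x` increments (capped at q4); other symbols loop. Accept from {q3, q4}.
With 5 states:
        x   y  
>  q0   q1  q0 
   q1   q2  q1 
   q2   q3  q2 
 * q3   q4  q3 
 * q4   q4  q4 
(> = start, * = accepting)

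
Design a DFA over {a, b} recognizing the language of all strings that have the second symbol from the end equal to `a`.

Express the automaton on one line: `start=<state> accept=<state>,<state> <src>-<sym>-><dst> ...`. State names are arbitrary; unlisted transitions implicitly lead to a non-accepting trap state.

start=q0 accept=q3,q4 q0-a->q1 q0-b->q2 q1-a->q3 q1-b->q4 q2-a->q5 q2-b->q6 q3-a->q3 q3-b->q4 q4-a->q5 q4-b->q6 q5-a->q3 q5-b->q4 q6-a->q5 q6-b->q6

A DFA must remember the last 2 symbols (since which symbol is second-to-last isn't known until the input ends). Use one state per possible window of the last ≤2 symbols; accept from those whose window starts with `a`.
7 states suffice.
        a   b  
>  q0   q1  q2 
   q1   q3  q4 
   q2   q5  q6 
 * q3   q3  q4 
 * q4   q5  q6 
   q5   q3  q4 
   q6   q5  q6 
(> = start, * = accepting)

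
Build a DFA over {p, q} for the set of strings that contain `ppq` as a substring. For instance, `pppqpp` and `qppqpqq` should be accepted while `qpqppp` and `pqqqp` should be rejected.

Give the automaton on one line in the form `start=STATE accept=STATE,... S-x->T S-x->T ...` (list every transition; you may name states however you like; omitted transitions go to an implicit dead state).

start=s0 accept=s3 s0-p->s1 s0-q->s0 s1-p->s2 s1-q->s0 s2-p->s2 s2-q->s3 s3-p->s3 s3-q->s3

Track how much of `ppq` has been matched so far: state s0 is no progress, s3 is the absorbing accept state reached once `ppq` has occurred. Intermediate states record partial matches; on a mismatch, fall back to the longest reusable overlap.
4 states suffice.
        p   q  
>  s0   s1  s0 
   s1   s2  s0 
   s2   s2  s3 
 * s3   s3  s3 
(> = start, * = accepting)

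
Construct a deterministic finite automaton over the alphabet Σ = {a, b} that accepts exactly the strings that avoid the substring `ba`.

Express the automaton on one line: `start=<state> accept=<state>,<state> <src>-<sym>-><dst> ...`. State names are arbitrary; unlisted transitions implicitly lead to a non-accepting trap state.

This is the complement of 'contains `ba`'. Use the same substring-matching states — s0 through s2 holding how much of `ba` has just been matched — but flip the accepting set: everything except the trap s2 accepts.
With 3 states:
        a   b  
>* s0   s0  s1 
 * s1   s2  s1 
   s2   s2  s2 
(> = start, * = accepting)

start=s0 accept=s0,s1 s0-a->s0 s0-b->s1 s1-a->s2 s1-b->s1 s2-a->s2 s2-b->s2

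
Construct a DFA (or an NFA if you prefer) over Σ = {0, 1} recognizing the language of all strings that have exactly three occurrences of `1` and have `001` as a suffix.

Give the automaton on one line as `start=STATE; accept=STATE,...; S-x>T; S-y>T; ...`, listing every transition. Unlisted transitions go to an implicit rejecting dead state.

start=S0; accept=S14; S0-0>S1; S0-1>S2; S1-0>S3; S1-1>S2; S2-0>S4; S2-1>S5; S3-0>S3; S3-1>S6; S4-0>S7; S4-1>S5; S5-0>S8; S5-1>S9; S6-0>S4; S6-1>S5; S7-0>S7; S7-1>S10; S8-0>S11; S8-1>S9; S9-0>S12; S9-1>S13; S10-0>S8; S10-1>S9; S11-0>S11; S11-1>S14; S12-0>S15; S12-1>S13; S13-0>S16; S13-1>S13; S14-0>S12; S14-1>S13; S15-0>S15; S15-1>S17; S16-0>S18; S16-1>S13; S17-0>S16; S17-1>S13; S18-0>S18; S18-1>S17

Handle the two conditions separately and then intersect. The first has 5 states tracking the count of `1`s, saturating at 4; the second has 4 states tracking how much of the suffix `001` has currently been matched. A product state is a pair (one from each), accepting exactly when both do.
          0    1  
>  S0     S1   S2 
   S1     S3   S2 
   S2     S4   S5 
   S3     S3   S6 
   S4     S7   S5 
   S5     S8   S9 
   S6     S4   S5 
   S7     S7  S10 
   S8    S11   S9 
   S9    S12  S13 
   S10    S8   S9 
   S11   S11  S14 
   S12   S15  S13 
   S13   S16  S13 
 * S14   S12  S13 
   S15   S15  S17 
   S16   S18  S13 
   S17   S16  S13 
   S18   S18  S17 
(> = start, * = accepting)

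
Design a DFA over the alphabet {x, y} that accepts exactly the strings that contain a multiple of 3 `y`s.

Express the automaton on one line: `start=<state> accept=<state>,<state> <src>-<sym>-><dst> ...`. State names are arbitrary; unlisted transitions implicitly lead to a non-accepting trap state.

Keep the running count of `y`s modulo 3: each `y` advances along the cycle S0 → S1 → S2 → S0 while other symbols loop. Accept at S0.
        x   y  
>* S0   S0  S1 
   S1   S1  S2 
   S2   S2  S0 
(> = start, * = accepting)

start=S0 accept=S0 S0-x->S0 S0-y->S1 S1-x->S1 S1-y->S2 S2-x->S2 S2-y->S0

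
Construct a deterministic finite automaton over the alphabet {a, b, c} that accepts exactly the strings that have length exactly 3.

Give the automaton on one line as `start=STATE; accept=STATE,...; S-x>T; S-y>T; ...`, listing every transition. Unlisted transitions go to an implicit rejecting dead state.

We only need to distinguish lengths 0, 1, …, 3, and '>3'. Chain q0 → q1 → q2 → q3 → q4 on every symbol, with q4 looping. Accepting states: {q3}.
        a   b   c  
>  q0   q1  q1  q1 
   q1   q2  q2  q2 
   q2   q3  q3  q3 
 * q3   q4  q4  q4 
   q4   q4  q4  q4 
(> = start, * = accepting)

start=q0; accept=q3; q0-a>q1; q0-b>q1; q0-c>q1; q1-a>q2; q1-b>q2; q1-c>q2; q2-a>q3; q2-b>q3; q2-c>q3; q3-a>q4; q3-b>q4; q3-c>q4; q4-a>q4; q4-b>q4; q4-c>q4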